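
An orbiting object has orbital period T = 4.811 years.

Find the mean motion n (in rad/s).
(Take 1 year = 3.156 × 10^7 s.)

Convert to SI: T = 4.811 years = 1.51835e+08 s.
n = 2π / T.
n = 2π / 1.51835e+08 s ≈ 4.138e-08 rad/s.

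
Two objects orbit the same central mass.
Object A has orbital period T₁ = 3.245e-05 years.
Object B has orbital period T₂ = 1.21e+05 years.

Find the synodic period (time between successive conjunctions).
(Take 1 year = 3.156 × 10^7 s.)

Convert to SI: T₁ = 3.245e-05 years = 1024.12 s; T₂ = 1.21e+05 years = 3.81876e+12 s.
T_syn = |T₁ · T₂ / (T₁ − T₂)|.
T_syn = |1024.12 · 3.81876e+12 / (1024.12 − 3.81876e+12)| s ≈ 1024 s = 3.245e-05 years.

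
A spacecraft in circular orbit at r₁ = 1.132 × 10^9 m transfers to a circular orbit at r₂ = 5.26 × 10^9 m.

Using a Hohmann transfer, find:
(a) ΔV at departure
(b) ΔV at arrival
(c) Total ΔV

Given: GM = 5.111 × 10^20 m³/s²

Transfer semi-major axis: a_t = (r₁ + r₂)/2 = (1.132e+09 + 5.26e+09)/2 = 3.196e+09 m.
Circular speeds: v₁ = √(GM/r₁) = 671939 m/s, v₂ = √(GM/r₂) = 311717 m/s.
Transfer speeds (vis-viva v² = GM(2/r − 1/a_t)): v₁ᵗ = 862024 m/s, v₂ᵗ = 185515 m/s.
(a) ΔV₁ = |v₁ᵗ − v₁| ≈ 1.901e+05 m/s = 190.1 km/s.
(b) ΔV₂ = |v₂ − v₂ᵗ| ≈ 1.262e+05 m/s = 126.2 km/s.
(c) ΔV_total = ΔV₁ + ΔV₂ ≈ 3.163e+05 m/s = 316.3 km/s.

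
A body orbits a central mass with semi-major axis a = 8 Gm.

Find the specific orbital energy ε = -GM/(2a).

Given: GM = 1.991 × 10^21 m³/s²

Convert to SI: a = 8 Gm = 8e+09 m.
ε = −GM / (2a).
ε = −1.991e+21 / (2 · 8e+09) J/kg ≈ -1.244e+11 J/kg = -124.4 GJ/kg.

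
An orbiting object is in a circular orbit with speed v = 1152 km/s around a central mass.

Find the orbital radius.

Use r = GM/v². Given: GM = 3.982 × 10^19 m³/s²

Convert to SI: v = 1152 km/s = 1.152e+06 m/s.
For a circular orbit, v² = GM / r, so r = GM / v².
r = 3.982e+19 / (1.152e+06)² m ≈ 3.001e+07 m = 30.01 Mm.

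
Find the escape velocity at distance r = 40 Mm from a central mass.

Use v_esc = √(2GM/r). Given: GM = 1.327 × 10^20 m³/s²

Convert to SI: r = 40 Mm = 4e+07 m.
Escape velocity comes from setting total energy to zero: ½v² − GM/r = 0 ⇒ v_esc = √(2GM / r).
v_esc = √(2 · 1.327e+20 / 4e+07) m/s ≈ 2.576e+06 m/s = 2576 km/s.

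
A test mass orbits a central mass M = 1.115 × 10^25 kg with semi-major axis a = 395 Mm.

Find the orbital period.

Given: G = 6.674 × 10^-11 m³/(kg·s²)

Convert to SI: a = 395 Mm = 3.95e+08 m.
GM = G · M = 6.674e-11 · 1.115e+25 = 7.44151e+14 m³/s².
Kepler's third law: T = 2π √(a³ / GM).
Substituting a = 3.95e+08 m and GM = 7.44151e+14 m³/s²:
T = 2π √((3.95e+08)³ / 7.44151e+14) s
T ≈ 1.808e+06 s = 20.93 days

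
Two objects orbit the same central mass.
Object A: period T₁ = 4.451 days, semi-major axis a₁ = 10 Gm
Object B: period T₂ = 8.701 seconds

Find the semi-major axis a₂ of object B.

Convert to SI: T₁ = 4.451 days = 384566 s; a₁ = 10 Gm = 1e+10 m.
Kepler's third law: (T₁/T₂)² = (a₁/a₂)³ ⇒ a₂ = a₁ · (T₂/T₁)^(2/3).
T₂/T₁ = 8.701 / 384566 = 2.26255e-05.
a₂ = 1e+10 · (2.26255e-05)^(2/3) m ≈ 8e+06 m = 8 Mm.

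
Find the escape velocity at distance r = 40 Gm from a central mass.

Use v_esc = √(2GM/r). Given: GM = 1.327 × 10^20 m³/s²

Convert to SI: r = 40 Gm = 4e+10 m.
Escape velocity comes from setting total energy to zero: ½v² − GM/r = 0 ⇒ v_esc = √(2GM / r).
v_esc = √(2 · 1.327e+20 / 4e+10) m/s ≈ 8.146e+04 m/s = 81.46 km/s.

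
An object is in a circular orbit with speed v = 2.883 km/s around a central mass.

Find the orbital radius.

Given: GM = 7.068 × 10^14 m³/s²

Convert to SI: v = 2.883 km/s = 2883 m/s.
For a circular orbit, v² = GM / r, so r = GM / v².
r = 7.068e+14 / (2883)² m ≈ 8.504e+07 m = 85.04 Mm.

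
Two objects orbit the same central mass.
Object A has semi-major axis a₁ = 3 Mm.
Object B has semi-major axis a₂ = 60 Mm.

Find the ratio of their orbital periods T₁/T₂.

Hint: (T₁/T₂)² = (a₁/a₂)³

Convert to SI: a₁ = 3 Mm = 3e+06 m; a₂ = 60 Mm = 6e+07 m.
From Kepler's third law, (T₁/T₂)² = (a₁/a₂)³, so T₁/T₂ = (a₁/a₂)^(3/2).
a₁/a₂ = 3e+06 / 6e+07 = 0.05.
T₁/T₂ = (0.05)^(3/2) ≈ 0.01118.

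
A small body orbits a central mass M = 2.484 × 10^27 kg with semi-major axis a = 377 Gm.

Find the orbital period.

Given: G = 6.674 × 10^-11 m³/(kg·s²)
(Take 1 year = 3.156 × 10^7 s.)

Convert to SI: a = 377 Gm = 3.77e+11 m.
GM = G · M = 6.674e-11 · 2.484e+27 = 1.65782e+17 m³/s².
Kepler's third law: T = 2π √(a³ / GM).
Substituting a = 3.77e+11 m and GM = 1.65782e+17 m³/s²:
T = 2π √((3.77e+11)³ / 1.65782e+17) s
T ≈ 3.572e+09 s = 113.2 years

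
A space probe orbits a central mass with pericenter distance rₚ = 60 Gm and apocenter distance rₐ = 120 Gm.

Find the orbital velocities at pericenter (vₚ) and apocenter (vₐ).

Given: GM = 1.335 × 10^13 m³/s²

Convert to SI: rₚ = 60 Gm = 6e+10 m; rₐ = 120 Gm = 1.2e+11 m.
Use the vis-viva equation v² = GM(2/r − 1/a) with a = (rₚ + rₐ)/2 = (6e+10 + 1.2e+11)/2 = 9e+10 m.
vₚ = √(GM · (2/rₚ − 1/a)) = √(1.335e+13 · (2/6e+10 − 1/9e+10)) m/s ≈ 17.22 m/s = 17.22 m/s.
vₐ = √(GM · (2/rₐ − 1/a)) = √(1.335e+13 · (2/1.2e+11 − 1/9e+10)) m/s ≈ 8.612 m/s = 8.612 m/s.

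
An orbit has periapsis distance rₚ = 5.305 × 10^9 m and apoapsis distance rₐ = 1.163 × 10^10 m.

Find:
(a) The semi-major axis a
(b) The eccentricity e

(a) a = (rₚ + rₐ) / 2 = (5.305e+09 + 1.163e+10) / 2 ≈ 8.468e+09 m = 8.467 × 10^9 m.
(b) e = (rₐ − rₚ) / (rₐ + rₚ) = (1.163e+10 − 5.305e+09) / (1.163e+10 + 5.305e+09) ≈ 0.3735.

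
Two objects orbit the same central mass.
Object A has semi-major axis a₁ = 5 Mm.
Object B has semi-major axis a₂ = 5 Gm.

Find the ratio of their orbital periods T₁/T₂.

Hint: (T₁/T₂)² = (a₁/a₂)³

Convert to SI: a₁ = 5 Mm = 5e+06 m; a₂ = 5 Gm = 5e+09 m.
From Kepler's third law, (T₁/T₂)² = (a₁/a₂)³, so T₁/T₂ = (a₁/a₂)^(3/2).
a₁/a₂ = 5e+06 / 5e+09 = 0.001.
T₁/T₂ = (0.001)^(3/2) ≈ 3.162e-05.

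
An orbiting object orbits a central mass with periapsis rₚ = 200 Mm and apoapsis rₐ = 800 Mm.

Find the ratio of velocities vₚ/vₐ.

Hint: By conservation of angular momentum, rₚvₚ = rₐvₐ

Convert to SI: rₚ = 200 Mm = 2e+08 m; rₐ = 800 Mm = 8e+08 m.
Conservation of angular momentum gives rₚvₚ = rₐvₐ, so vₚ/vₐ = rₐ/rₚ.
vₚ/vₐ = 8e+08 / 2e+08 ≈ 4.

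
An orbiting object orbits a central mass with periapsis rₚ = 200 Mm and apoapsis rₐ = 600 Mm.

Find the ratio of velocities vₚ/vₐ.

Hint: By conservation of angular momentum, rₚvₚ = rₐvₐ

Convert to SI: rₚ = 200 Mm = 2e+08 m; rₐ = 600 Mm = 6e+08 m.
Conservation of angular momentum gives rₚvₚ = rₐvₐ, so vₚ/vₐ = rₐ/rₚ.
vₚ/vₐ = 6e+08 / 2e+08 ≈ 3.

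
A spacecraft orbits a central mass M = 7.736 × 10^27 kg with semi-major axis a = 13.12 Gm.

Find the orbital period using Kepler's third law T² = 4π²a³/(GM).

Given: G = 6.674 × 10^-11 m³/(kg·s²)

Convert to SI: a = 13.12 Gm = 1.312e+10 m.
GM = G · M = 6.674e-11 · 7.736e+27 = 5.16301e+17 m³/s².
Kepler's third law: T = 2π √(a³ / GM).
Substituting a = 1.312e+10 m and GM = 5.16301e+17 m³/s²:
T = 2π √((1.312e+10)³ / 5.16301e+17) s
T ≈ 1.314e+07 s = 152.1 days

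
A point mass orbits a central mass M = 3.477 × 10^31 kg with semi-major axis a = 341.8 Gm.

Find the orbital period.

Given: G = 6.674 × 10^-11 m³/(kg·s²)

Convert to SI: a = 341.8 Gm = 3.418e+11 m.
GM = G · M = 6.674e-11 · 3.477e+31 = 2.32055e+21 m³/s².
Kepler's third law: T = 2π √(a³ / GM).
Substituting a = 3.418e+11 m and GM = 2.32055e+21 m³/s²:
T = 2π √((3.418e+11)³ / 2.32055e+21) s
T ≈ 2.606e+07 s = 301.7 days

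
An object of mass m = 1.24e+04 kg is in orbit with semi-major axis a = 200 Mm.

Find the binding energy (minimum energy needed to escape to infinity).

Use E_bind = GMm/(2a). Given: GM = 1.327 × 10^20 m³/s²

Convert to SI: a = 200 Mm = 2e+08 m.
Total orbital energy is E = −GMm/(2a); binding energy is E_bind = −E = GMm/(2a).
E_bind = 1.327e+20 · 1.24e+04 / (2 · 2e+08) J ≈ 4.114e+15 J = 4.114 PJ.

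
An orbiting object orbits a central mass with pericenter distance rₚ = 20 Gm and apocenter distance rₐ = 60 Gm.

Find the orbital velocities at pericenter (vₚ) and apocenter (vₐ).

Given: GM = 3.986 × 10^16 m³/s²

Convert to SI: rₚ = 20 Gm = 2e+10 m; rₐ = 60 Gm = 6e+10 m.
Use the vis-viva equation v² = GM(2/r − 1/a) with a = (rₚ + rₐ)/2 = (2e+10 + 6e+10)/2 = 4e+10 m.
vₚ = √(GM · (2/rₚ − 1/a)) = √(3.986e+16 · (2/2e+10 − 1/4e+10)) m/s ≈ 1729 m/s = 1.729 km/s.
vₐ = √(GM · (2/rₐ − 1/a)) = √(3.986e+16 · (2/6e+10 − 1/4e+10)) m/s ≈ 576.3 m/s = 576.3 m/s.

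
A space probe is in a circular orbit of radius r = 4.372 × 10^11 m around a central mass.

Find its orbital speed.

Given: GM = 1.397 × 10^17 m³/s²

For a circular orbit, gravity supplies the centripetal force, so v = √(GM / r).
v = √(1.397e+17 / 4.372e+11) m/s ≈ 565.3 m/s = 565.3 m/s.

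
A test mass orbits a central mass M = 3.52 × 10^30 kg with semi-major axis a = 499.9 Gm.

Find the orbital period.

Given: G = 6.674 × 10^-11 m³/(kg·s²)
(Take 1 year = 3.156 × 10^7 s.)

Convert to SI: a = 499.9 Gm = 4.999e+11 m.
GM = G · M = 6.674e-11 · 3.52e+30 = 2.34925e+20 m³/s².
Kepler's third law: T = 2π √(a³ / GM).
Substituting a = 4.999e+11 m and GM = 2.34925e+20 m³/s²:
T = 2π √((4.999e+11)³ / 2.34925e+20) s
T ≈ 1.449e+08 s = 4.591 years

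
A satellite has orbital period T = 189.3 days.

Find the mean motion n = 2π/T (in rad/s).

Convert to SI: T = 189.3 days = 1.63555e+07 s.
n = 2π / T.
n = 2π / 1.63555e+07 s ≈ 3.842e-07 rad/s.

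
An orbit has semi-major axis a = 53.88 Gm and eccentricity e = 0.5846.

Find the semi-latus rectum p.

Convert to SI: a = 53.88 Gm = 5.388e+10 m.
p = a (1 − e²).
p = 5.388e+10 · (1 − (0.5846)²) = 5.388e+10 · 0.658243 ≈ 3.547e+10 m = 35.47 Gm.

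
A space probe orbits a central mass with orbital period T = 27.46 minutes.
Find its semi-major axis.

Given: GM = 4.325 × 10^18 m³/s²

Convert to SI: T = 27.46 minutes = 1647.6 s.
Invert Kepler's third law: a = (GM · T² / (4π²))^(1/3).
Substituting T = 1647.6 s and GM = 4.325e+18 m³/s²:
a = (4.325e+18 · (1647.6)² / (4π²))^(1/3) m
a ≈ 6.675e+07 m = 66.75 Mm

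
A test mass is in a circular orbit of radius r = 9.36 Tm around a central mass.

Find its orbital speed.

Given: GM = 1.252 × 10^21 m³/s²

Convert to SI: r = 9.36 Tm = 9.36e+12 m.
For a circular orbit, gravity supplies the centripetal force, so v = √(GM / r).
v = √(1.252e+21 / 9.36e+12) m/s ≈ 1.157e+04 m/s = 11.57 km/s.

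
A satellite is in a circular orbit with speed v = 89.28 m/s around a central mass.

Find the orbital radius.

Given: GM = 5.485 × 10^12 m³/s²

For a circular orbit, v² = GM / r, so r = GM / v².
r = 5.485e+12 / (89.28)² m ≈ 6.881e+08 m = 688.1 Mm.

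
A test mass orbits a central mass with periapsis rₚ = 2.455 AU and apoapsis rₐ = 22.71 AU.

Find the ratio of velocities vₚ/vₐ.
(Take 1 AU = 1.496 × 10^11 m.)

Convert to SI: rₚ = 2.455 AU = 3.67268e+11 m; rₐ = 22.71 AU = 3.39742e+12 m.
Conservation of angular momentum gives rₚvₚ = rₐvₐ, so vₚ/vₐ = rₐ/rₚ.
vₚ/vₐ = 3.39742e+12 / 3.67268e+11 ≈ 9.251.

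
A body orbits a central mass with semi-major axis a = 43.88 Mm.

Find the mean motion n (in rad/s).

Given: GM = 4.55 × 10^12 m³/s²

Convert to SI: a = 43.88 Mm = 4.388e+07 m.
n = √(GM / a³).
n = √(4.55e+12 / (4.388e+07)³) rad/s ≈ 7.338e-06 rad/s.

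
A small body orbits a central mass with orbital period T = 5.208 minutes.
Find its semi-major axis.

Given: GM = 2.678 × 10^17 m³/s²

Convert to SI: T = 5.208 minutes = 312.48 s.
Invert Kepler's third law: a = (GM · T² / (4π²))^(1/3).
Substituting T = 312.48 s and GM = 2.678e+17 m³/s²:
a = (2.678e+17 · (312.48)² / (4π²))^(1/3) m
a ≈ 8.717e+06 m = 8.717 Mm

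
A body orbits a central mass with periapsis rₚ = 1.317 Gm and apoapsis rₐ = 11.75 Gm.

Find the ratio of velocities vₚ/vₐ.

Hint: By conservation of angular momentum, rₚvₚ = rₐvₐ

Convert to SI: rₚ = 1.317 Gm = 1.317e+09 m; rₐ = 11.75 Gm = 1.175e+10 m.
Conservation of angular momentum gives rₚvₚ = rₐvₐ, so vₚ/vₐ = rₐ/rₚ.
vₚ/vₐ = 1.175e+10 / 1.317e+09 ≈ 8.922.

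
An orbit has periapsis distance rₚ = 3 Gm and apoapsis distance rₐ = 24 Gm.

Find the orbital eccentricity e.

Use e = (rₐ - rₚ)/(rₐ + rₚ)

Convert to SI: rₚ = 3 Gm = 3e+09 m; rₐ = 24 Gm = 2.4e+10 m.
e = (rₐ − rₚ) / (rₐ + rₚ).
e = (2.4e+10 − 3e+09) / (2.4e+10 + 3e+09) = 2.1e+10 / 2.7e+10 ≈ 0.7778.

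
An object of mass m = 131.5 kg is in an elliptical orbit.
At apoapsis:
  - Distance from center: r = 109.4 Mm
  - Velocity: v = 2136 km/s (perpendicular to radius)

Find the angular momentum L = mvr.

Convert to SI: r = 109.4 Mm = 1.094e+08 m; v = 2136 km/s = 2.136e+06 m/s.
Since v is perpendicular to r, L = m · v · r.
L = 131.5 · 2.136e+06 · 1.094e+08 kg·m²/s ≈ 3.073e+16 kg·m²/s.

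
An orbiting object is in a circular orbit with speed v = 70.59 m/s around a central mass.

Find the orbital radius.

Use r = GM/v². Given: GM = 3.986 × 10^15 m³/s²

For a circular orbit, v² = GM / r, so r = GM / v².
r = 3.986e+15 / (70.59)² m ≈ 7.999e+11 m = 799.9 Gm.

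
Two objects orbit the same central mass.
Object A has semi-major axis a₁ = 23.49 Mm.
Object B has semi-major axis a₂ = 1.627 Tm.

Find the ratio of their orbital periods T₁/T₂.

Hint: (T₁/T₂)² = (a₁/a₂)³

Convert to SI: a₁ = 23.49 Mm = 2.349e+07 m; a₂ = 1.627 Tm = 1.627e+12 m.
From Kepler's third law, (T₁/T₂)² = (a₁/a₂)³, so T₁/T₂ = (a₁/a₂)^(3/2).
a₁/a₂ = 2.349e+07 / 1.627e+12 = 1.44376e-05.
T₁/T₂ = (1.44376e-05)^(3/2) ≈ 5.486e-08.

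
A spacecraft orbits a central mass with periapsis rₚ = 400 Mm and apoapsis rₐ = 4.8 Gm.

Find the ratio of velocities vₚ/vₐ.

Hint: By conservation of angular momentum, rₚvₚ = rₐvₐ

Convert to SI: rₚ = 400 Mm = 4e+08 m; rₐ = 4.8 Gm = 4.8e+09 m.
Conservation of angular momentum gives rₚvₚ = rₐvₐ, so vₚ/vₐ = rₐ/rₚ.
vₚ/vₐ = 4.8e+09 / 4e+08 ≈ 12.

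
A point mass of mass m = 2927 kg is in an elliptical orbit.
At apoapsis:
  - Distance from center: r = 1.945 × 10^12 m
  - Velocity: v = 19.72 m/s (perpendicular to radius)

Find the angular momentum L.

Since v is perpendicular to r, L = m · v · r.
L = 2927 · 19.72 · 1.945e+12 kg·m²/s ≈ 1.123e+17 kg·m²/s.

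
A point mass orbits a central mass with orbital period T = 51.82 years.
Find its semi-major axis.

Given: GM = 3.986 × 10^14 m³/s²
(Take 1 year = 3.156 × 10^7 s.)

Convert to SI: T = 51.82 years = 1.63544e+09 s.
Invert Kepler's third law: a = (GM · T² / (4π²))^(1/3).
Substituting T = 1.63544e+09 s and GM = 3.986e+14 m³/s²:
a = (3.986e+14 · (1.63544e+09)² / (4π²))^(1/3) m
a ≈ 3e+10 m = 30 Gm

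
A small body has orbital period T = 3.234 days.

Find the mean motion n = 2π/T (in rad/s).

Convert to SI: T = 3.234 days = 279418 s.
n = 2π / T.
n = 2π / 279418 s ≈ 2.249e-05 rad/s.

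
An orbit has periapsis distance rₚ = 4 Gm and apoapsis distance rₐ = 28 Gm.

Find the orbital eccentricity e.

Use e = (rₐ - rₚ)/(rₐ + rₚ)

Convert to SI: rₚ = 4 Gm = 4e+09 m; rₐ = 28 Gm = 2.8e+10 m.
e = (rₐ − rₚ) / (rₐ + rₚ).
e = (2.8e+10 − 4e+09) / (2.8e+10 + 4e+09) = 2.4e+10 / 3.2e+10 ≈ 0.75.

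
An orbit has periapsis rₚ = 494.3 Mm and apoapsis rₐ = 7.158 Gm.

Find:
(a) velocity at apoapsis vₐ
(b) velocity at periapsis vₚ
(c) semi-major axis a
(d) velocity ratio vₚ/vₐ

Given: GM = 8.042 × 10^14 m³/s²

Convert to SI: rₚ = 494.3 Mm = 4.943e+08 m; rₐ = 7.158 Gm = 7.158e+09 m.
(a) With a = (rₚ + rₐ)/2 = 3.82615e+09 m, vₐ = √(GM (2/rₐ − 1/a)) = √(8.042e+14 · (2/7.158e+09 − 1/3.82615e+09)) m/s ≈ 120.5 m/s
(b) With a = (rₚ + rₐ)/2 = 3.82615e+09 m, vₚ = √(GM (2/rₚ − 1/a)) = √(8.042e+14 · (2/4.943e+08 − 1/3.82615e+09)) m/s ≈ 1745 m/s
(c) a = (rₚ + rₐ)/2 = (4.943e+08 + 7.158e+09)/2 ≈ 3.826e+09 m
(d) Conservation of angular momentum (rₚvₚ = rₐvₐ) gives vₚ/vₐ = rₐ/rₚ = 7.158e+09/4.943e+08 ≈ 14.48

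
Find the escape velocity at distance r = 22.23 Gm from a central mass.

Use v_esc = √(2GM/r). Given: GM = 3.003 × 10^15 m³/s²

Convert to SI: r = 22.23 Gm = 2.223e+10 m.
Escape velocity comes from setting total energy to zero: ½v² − GM/r = 0 ⇒ v_esc = √(2GM / r).
v_esc = √(2 · 3.003e+15 / 2.223e+10) m/s ≈ 519.8 m/s = 519.8 m/s.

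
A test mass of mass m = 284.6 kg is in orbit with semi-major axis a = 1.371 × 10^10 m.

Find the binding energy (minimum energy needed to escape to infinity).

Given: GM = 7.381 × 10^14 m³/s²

Total orbital energy is E = −GMm/(2a); binding energy is E_bind = −E = GMm/(2a).
E_bind = 7.381e+14 · 284.6 / (2 · 1.371e+10) J ≈ 7.661e+06 J = 7.661 MJ.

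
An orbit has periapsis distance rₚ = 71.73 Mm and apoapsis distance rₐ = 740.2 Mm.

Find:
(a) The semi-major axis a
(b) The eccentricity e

Convert to SI: rₚ = 71.73 Mm = 7.173e+07 m; rₐ = 740.2 Mm = 7.402e+08 m.
(a) a = (rₚ + rₐ) / 2 = (7.173e+07 + 7.402e+08) / 2 ≈ 4.06e+08 m = 406 Mm.
(b) e = (rₐ − rₚ) / (rₐ + rₚ) = (7.402e+08 − 7.173e+07) / (7.402e+08 + 7.173e+07) ≈ 0.8233.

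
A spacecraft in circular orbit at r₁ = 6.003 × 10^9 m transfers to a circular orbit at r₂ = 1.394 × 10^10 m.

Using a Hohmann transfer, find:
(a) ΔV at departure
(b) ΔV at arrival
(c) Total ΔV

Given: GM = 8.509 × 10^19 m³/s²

Transfer semi-major axis: a_t = (r₁ + r₂)/2 = (6.003e+09 + 1.394e+10)/2 = 9.9715e+09 m.
Circular speeds: v₁ = √(GM/r₁) = 119057 m/s, v₂ = √(GM/r₂) = 78128.2 m/s.
Transfer speeds (vis-viva v² = GM(2/r − 1/a_t)): v₁ᵗ = 140769 m/s, v₂ᵗ = 60619.4 m/s.
(a) ΔV₁ = |v₁ᵗ − v₁| ≈ 2.171e+04 m/s = 21.71 km/s.
(b) ΔV₂ = |v₂ − v₂ᵗ| ≈ 1.751e+04 m/s = 17.51 km/s.
(c) ΔV_total = ΔV₁ + ΔV₂ ≈ 3.922e+04 m/s = 39.22 km/s.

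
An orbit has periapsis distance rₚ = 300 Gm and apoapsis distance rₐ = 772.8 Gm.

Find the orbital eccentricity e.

Convert to SI: rₚ = 300 Gm = 3e+11 m; rₐ = 772.8 Gm = 7.728e+11 m.
e = (rₐ − rₚ) / (rₐ + rₚ).
e = (7.728e+11 − 3e+11) / (7.728e+11 + 3e+11) = 4.728e+11 / 1.0728e+12 ≈ 0.4407.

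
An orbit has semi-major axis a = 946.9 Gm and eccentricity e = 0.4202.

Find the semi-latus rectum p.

Convert to SI: a = 946.9 Gm = 9.469e+11 m.
p = a (1 − e²).
p = 9.469e+11 · (1 − (0.4202)²) = 9.469e+11 · 0.823432 ≈ 7.797e+11 m = 779.7 Gm.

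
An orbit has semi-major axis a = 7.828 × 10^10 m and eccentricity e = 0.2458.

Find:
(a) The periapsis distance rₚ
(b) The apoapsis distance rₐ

(a) rₚ = a(1 − e) = 7.828e+10 · (1 − 0.2458) = 7.828e+10 · 0.7542 ≈ 5.904e+10 m = 5.904 × 10^10 m.
(b) rₐ = a(1 + e) = 7.828e+10 · (1 + 0.2458) = 7.828e+10 · 1.2458 ≈ 9.752e+10 m = 9.752 × 10^10 m.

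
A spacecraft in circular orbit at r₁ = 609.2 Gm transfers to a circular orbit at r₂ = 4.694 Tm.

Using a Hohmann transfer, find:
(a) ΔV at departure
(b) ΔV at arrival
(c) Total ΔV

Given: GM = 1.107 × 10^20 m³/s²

Convert to SI: r₁ = 609.2 Gm = 6.092e+11 m; r₂ = 4.694 Tm = 4.694e+12 m.
Transfer semi-major axis: a_t = (r₁ + r₂)/2 = (6.092e+11 + 4.694e+12)/2 = 2.6516e+12 m.
Circular speeds: v₁ = √(GM/r₁) = 13480.1 m/s, v₂ = √(GM/r₂) = 4856.26 m/s.
Transfer speeds (vis-viva v² = GM(2/r − 1/a_t)): v₁ᵗ = 17935.4 m/s, v₂ᵗ = 2327.71 m/s.
(a) ΔV₁ = |v₁ᵗ − v₁| ≈ 4455 m/s = 4.455 km/s.
(b) ΔV₂ = |v₂ − v₂ᵗ| ≈ 2529 m/s = 2.529 km/s.
(c) ΔV_total = ΔV₁ + ΔV₂ ≈ 6984 m/s = 6.984 km/s.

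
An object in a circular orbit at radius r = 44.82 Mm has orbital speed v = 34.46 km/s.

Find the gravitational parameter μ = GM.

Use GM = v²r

Convert to SI: r = 44.82 Mm = 4.482e+07 m; v = 34.46 km/s = 34460 m/s.
For a circular orbit v² = GM/r, so GM = v² · r.
GM = (34460)² · 4.482e+07 m³/s² ≈ 5.322e+16 m³/s² = 5.322 × 10^16 m³/s².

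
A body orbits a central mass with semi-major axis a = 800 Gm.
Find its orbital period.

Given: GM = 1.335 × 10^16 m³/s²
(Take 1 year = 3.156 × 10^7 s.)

Convert to SI: a = 800 Gm = 8e+11 m.
Kepler's third law: T = 2π √(a³ / GM).
Substituting a = 8e+11 m and GM = 1.335e+16 m³/s²:
T = 2π √((8e+11)³ / 1.335e+16) s
T ≈ 3.891e+10 s = 1233 years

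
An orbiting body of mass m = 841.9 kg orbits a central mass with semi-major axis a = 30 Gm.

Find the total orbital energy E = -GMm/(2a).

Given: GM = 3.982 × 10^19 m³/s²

Convert to SI: a = 30 Gm = 3e+10 m.
E = −GMm / (2a).
E = −3.982e+19 · 841.9 / (2 · 3e+10) J ≈ -5.587e+11 J = -558.7 GJ.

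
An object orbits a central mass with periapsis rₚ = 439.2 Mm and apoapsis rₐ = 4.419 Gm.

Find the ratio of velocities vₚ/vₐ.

Convert to SI: rₚ = 439.2 Mm = 4.392e+08 m; rₐ = 4.419 Gm = 4.419e+09 m.
Conservation of angular momentum gives rₚvₚ = rₐvₐ, so vₚ/vₐ = rₐ/rₚ.
vₚ/vₐ = 4.419e+09 / 4.392e+08 ≈ 10.06.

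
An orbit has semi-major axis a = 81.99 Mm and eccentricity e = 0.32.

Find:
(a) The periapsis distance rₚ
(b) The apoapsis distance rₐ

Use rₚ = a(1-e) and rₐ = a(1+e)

Convert to SI: a = 81.99 Mm = 8.199e+07 m.
(a) rₚ = a(1 − e) = 8.199e+07 · (1 − 0.32) = 8.199e+07 · 0.68 ≈ 5.575e+07 m = 55.75 Mm.
(b) rₐ = a(1 + e) = 8.199e+07 · (1 + 0.32) = 8.199e+07 · 1.32 ≈ 1.082e+08 m = 108.2 Mm.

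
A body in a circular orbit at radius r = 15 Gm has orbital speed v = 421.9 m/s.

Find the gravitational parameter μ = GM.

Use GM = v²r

Convert to SI: r = 15 Gm = 1.5e+10 m.
For a circular orbit v² = GM/r, so GM = v² · r.
GM = (421.9)² · 1.5e+10 m³/s² ≈ 2.67e+15 m³/s² = 2.67 × 10^15 m³/s².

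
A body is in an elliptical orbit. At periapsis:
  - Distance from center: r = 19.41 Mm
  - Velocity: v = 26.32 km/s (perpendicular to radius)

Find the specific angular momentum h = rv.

Convert to SI: r = 19.41 Mm = 1.941e+07 m; v = 26.32 km/s = 26320 m/s.
With v perpendicular to r, h = r · v.
h = 1.941e+07 · 26320 m²/s ≈ 5.109e+11 m²/s.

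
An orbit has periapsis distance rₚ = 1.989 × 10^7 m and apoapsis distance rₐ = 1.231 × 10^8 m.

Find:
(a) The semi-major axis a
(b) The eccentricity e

(a) a = (rₚ + rₐ) / 2 = (1.989e+07 + 1.231e+08) / 2 ≈ 7.15e+07 m = 7.149 × 10^7 m.
(b) e = (rₐ − rₚ) / (rₐ + rₚ) = (1.231e+08 − 1.989e+07) / (1.231e+08 + 1.989e+07) ≈ 0.7218.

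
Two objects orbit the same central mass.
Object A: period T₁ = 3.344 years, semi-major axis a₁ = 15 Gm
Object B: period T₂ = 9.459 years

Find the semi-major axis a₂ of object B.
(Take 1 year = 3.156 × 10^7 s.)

Convert to SI: T₁ = 3.344 years = 1.05537e+08 s; a₁ = 15 Gm = 1.5e+10 m; T₂ = 9.459 years = 2.98526e+08 s.
Kepler's third law: (T₁/T₂)² = (a₁/a₂)³ ⇒ a₂ = a₁ · (T₂/T₁)^(2/3).
T₂/T₁ = 2.98526e+08 / 1.05537e+08 = 2.82865.
a₂ = 1.5e+10 · (2.82865)^(2/3) m ≈ 3e+10 m = 30 Gm.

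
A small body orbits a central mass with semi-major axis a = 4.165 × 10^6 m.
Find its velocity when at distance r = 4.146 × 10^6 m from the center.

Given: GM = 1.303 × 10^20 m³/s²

Vis-viva: v = √(GM · (2/r − 1/a)).
2/r − 1/a = 2/4.146e+06 − 1/4.165e+06 = 2.42297e-07 m⁻¹.
v = √(1.303e+20 · 2.42297e-07) m/s ≈ 5.619e+06 m/s = 5619 km/s.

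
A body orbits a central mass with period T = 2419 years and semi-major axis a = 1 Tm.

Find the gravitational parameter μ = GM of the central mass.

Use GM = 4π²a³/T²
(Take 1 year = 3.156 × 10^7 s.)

Convert to SI: T = 2419 years = 7.63436e+10 s; a = 1 Tm = 1e+12 m.
GM = 4π² · a³ / T².
GM = 4π² · (1e+12)³ / (7.63436e+10)² m³/s² ≈ 6.774e+15 m³/s² = 6.774 × 10^15 m³/s².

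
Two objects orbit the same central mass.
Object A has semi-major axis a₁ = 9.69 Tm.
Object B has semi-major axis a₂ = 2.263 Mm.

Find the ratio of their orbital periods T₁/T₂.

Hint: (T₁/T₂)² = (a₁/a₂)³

Convert to SI: a₁ = 9.69 Tm = 9.69e+12 m; a₂ = 2.263 Mm = 2.263e+06 m.
From Kepler's third law, (T₁/T₂)² = (a₁/a₂)³, so T₁/T₂ = (a₁/a₂)^(3/2).
a₁/a₂ = 9.69e+12 / 2.263e+06 = 4.28193e+06.
T₁/T₂ = (4.28193e+06)^(3/2) ≈ 8.861e+09.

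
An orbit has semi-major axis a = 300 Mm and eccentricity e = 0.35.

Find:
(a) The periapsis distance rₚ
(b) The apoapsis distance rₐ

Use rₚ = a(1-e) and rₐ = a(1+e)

Convert to SI: a = 300 Mm = 3e+08 m.
(a) rₚ = a(1 − e) = 3e+08 · (1 − 0.35) = 3e+08 · 0.65 ≈ 1.95e+08 m = 195 Mm.
(b) rₐ = a(1 + e) = 3e+08 · (1 + 0.35) = 3e+08 · 1.35 ≈ 4.05e+08 m = 405 Mm.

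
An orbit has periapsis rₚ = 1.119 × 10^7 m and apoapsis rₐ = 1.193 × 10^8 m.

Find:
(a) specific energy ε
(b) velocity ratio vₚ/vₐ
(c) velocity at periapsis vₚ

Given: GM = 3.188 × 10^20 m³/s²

(a) With a = (rₚ + rₐ)/2 = 6.5245e+07 m, ε = −GM/(2a) = −3.188e+20/(2 · 6.5245e+07) J/kg ≈ -2.443e+12 J/kg
(b) Conservation of angular momentum (rₚvₚ = rₐvₐ) gives vₚ/vₐ = rₐ/rₚ = 1.193e+08/1.119e+07 ≈ 10.66
(c) With a = (rₚ + rₐ)/2 = 6.5245e+07 m, vₚ = √(GM (2/rₚ − 1/a)) = √(3.188e+20 · (2/1.119e+07 − 1/6.5245e+07)) m/s ≈ 7.218e+06 m/s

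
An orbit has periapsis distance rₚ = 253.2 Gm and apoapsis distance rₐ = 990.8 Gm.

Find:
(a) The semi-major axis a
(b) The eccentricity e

Convert to SI: rₚ = 253.2 Gm = 2.532e+11 m; rₐ = 990.8 Gm = 9.908e+11 m.
(a) a = (rₚ + rₐ) / 2 = (2.532e+11 + 9.908e+11) / 2 ≈ 6.22e+11 m = 622 Gm.
(b) e = (rₐ − rₚ) / (rₐ + rₚ) = (9.908e+11 − 2.532e+11) / (9.908e+11 + 2.532e+11) ≈ 0.5929.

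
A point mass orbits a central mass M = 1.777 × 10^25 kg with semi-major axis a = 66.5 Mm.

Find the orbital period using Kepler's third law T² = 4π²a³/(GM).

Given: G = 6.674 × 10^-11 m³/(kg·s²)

Convert to SI: a = 66.5 Mm = 6.65e+07 m.
GM = G · M = 6.674e-11 · 1.777e+25 = 1.18597e+15 m³/s².
Kepler's third law: T = 2π √(a³ / GM).
Substituting a = 6.65e+07 m and GM = 1.18597e+15 m³/s²:
T = 2π √((6.65e+07)³ / 1.18597e+15) s
T ≈ 9.894e+04 s = 1.145 days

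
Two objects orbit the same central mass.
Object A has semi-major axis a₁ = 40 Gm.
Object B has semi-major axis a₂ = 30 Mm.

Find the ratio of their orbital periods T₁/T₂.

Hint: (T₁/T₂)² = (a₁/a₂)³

Convert to SI: a₁ = 40 Gm = 4e+10 m; a₂ = 30 Mm = 3e+07 m.
From Kepler's third law, (T₁/T₂)² = (a₁/a₂)³, so T₁/T₂ = (a₁/a₂)^(3/2).
a₁/a₂ = 4e+10 / 3e+07 = 1333.33.
T₁/T₂ = (1333.33)^(3/2) ≈ 4.869e+04.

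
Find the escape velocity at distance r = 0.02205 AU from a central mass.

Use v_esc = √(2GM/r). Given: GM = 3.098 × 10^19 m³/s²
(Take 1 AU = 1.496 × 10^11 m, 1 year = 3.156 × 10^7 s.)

Convert to SI: r = 0.02205 AU = 3.29868e+09 m.
Escape velocity comes from setting total energy to zero: ½v² − GM/r = 0 ⇒ v_esc = √(2GM / r).
v_esc = √(2 · 3.098e+19 / 3.29868e+09) m/s ≈ 1.371e+05 m/s = 28.91 AU/year.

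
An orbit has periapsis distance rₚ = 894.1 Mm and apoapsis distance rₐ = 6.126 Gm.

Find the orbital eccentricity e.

Convert to SI: rₚ = 894.1 Mm = 8.941e+08 m; rₐ = 6.126 Gm = 6.126e+09 m.
e = (rₐ − rₚ) / (rₐ + rₚ).
e = (6.126e+09 − 8.941e+08) / (6.126e+09 + 8.941e+08) = 5.2319e+09 / 7.0201e+09 ≈ 0.7453.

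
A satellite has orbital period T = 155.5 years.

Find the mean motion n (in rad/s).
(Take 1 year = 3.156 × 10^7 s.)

Convert to SI: T = 155.5 years = 4.90758e+09 s.
n = 2π / T.
n = 2π / 4.90758e+09 s ≈ 1.28e-09 rad/s.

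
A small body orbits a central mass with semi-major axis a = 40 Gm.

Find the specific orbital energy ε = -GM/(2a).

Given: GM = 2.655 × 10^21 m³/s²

Convert to SI: a = 40 Gm = 4e+10 m.
ε = −GM / (2a).
ε = −2.655e+21 / (2 · 4e+10) J/kg ≈ -3.319e+10 J/kg = -33.19 GJ/kg.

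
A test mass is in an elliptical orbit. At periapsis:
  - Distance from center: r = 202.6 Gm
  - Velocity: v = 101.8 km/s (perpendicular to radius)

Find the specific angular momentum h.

Convert to SI: r = 202.6 Gm = 2.026e+11 m; v = 101.8 km/s = 101800 m/s.
With v perpendicular to r, h = r · v.
h = 2.026e+11 · 101800 m²/s ≈ 2.062e+16 m²/s.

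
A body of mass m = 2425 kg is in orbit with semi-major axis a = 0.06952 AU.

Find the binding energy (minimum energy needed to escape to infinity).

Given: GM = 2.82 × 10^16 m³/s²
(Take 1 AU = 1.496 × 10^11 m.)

Convert to SI: a = 0.06952 AU = 1.04002e+10 m.
Total orbital energy is E = −GMm/(2a); binding energy is E_bind = −E = GMm/(2a).
E_bind = 2.82e+16 · 2425 / (2 · 1.04002e+10) J ≈ 3.288e+09 J = 3.288 GJ.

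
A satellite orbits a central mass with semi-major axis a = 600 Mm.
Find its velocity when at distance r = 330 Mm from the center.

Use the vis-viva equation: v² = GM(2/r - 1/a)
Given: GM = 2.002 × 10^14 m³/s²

Convert to SI: a = 600 Mm = 6e+08 m; r = 330 Mm = 3.3e+08 m.
Vis-viva: v = √(GM · (2/r − 1/a)).
2/r − 1/a = 2/3.3e+08 − 1/6e+08 = 4.39394e-09 m⁻¹.
v = √(2.002e+14 · 4.39394e-09) m/s ≈ 937.9 m/s = 937.9 m/s.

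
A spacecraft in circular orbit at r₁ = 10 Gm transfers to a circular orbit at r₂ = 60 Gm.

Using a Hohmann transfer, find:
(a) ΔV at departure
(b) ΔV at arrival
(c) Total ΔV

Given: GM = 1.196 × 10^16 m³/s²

Convert to SI: r₁ = 10 Gm = 1e+10 m; r₂ = 60 Gm = 6e+10 m.
Transfer semi-major axis: a_t = (r₁ + r₂)/2 = (1e+10 + 6e+10)/2 = 3.5e+10 m.
Circular speeds: v₁ = √(GM/r₁) = 1093.62 m/s, v₂ = √(GM/r₂) = 446.468 m/s.
Transfer speeds (vis-viva v² = GM(2/r − 1/a_t)): v₁ᵗ = 1431.88 m/s, v₂ᵗ = 238.647 m/s.
(a) ΔV₁ = |v₁ᵗ − v₁| ≈ 338.3 m/s = 338.3 m/s.
(b) ΔV₂ = |v₂ − v₂ᵗ| ≈ 207.8 m/s = 207.8 m/s.
(c) ΔV_total = ΔV₁ + ΔV₂ ≈ 546.1 m/s = 546.1 m/s.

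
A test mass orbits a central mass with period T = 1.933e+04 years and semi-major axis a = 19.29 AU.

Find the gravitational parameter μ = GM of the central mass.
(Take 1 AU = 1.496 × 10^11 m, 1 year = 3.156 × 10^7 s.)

Convert to SI: T = 1.933e+04 years = 6.10055e+11 s; a = 19.29 AU = 2.88578e+12 m.
GM = 4π² · a³ / T².
GM = 4π² · (2.88578e+12)³ / (6.10055e+11)² m³/s² ≈ 2.549e+15 m³/s² = 2.549 × 10^15 m³/s².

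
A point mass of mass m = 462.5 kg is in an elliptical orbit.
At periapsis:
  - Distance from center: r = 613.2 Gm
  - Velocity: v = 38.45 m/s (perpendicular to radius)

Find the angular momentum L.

Convert to SI: r = 613.2 Gm = 6.132e+11 m.
Since v is perpendicular to r, L = m · v · r.
L = 462.5 · 38.45 · 6.132e+11 kg·m²/s ≈ 1.09e+16 kg·m²/s.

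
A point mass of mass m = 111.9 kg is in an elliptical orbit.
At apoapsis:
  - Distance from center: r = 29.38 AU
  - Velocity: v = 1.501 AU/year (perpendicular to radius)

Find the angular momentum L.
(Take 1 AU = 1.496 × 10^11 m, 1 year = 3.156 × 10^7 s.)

Convert to SI: r = 29.38 AU = 4.39525e+12 m; v = 1.501 AU/year = 7115.01 m/s.
Since v is perpendicular to r, L = m · v · r.
L = 111.9 · 7115.01 · 4.39525e+12 kg·m²/s ≈ 3.499e+18 kg·m²/s.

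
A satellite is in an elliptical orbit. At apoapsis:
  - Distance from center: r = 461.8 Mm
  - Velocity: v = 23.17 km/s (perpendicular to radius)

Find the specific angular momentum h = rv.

Convert to SI: r = 461.8 Mm = 4.618e+08 m; v = 23.17 km/s = 23170 m/s.
With v perpendicular to r, h = r · v.
h = 4.618e+08 · 23170 m²/s ≈ 1.07e+13 m²/s.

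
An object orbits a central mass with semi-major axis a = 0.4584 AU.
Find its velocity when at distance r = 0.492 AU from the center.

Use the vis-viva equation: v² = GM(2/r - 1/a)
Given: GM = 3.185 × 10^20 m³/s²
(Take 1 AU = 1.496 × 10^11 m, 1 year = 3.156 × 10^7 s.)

Convert to SI: a = 0.4584 AU = 6.85766e+10 m; r = 0.492 AU = 7.36032e+10 m.
Vis-viva: v = √(GM · (2/r − 1/a)).
2/r − 1/a = 2/7.36032e+10 − 1/6.85766e+10 = 1.25905e-11 m⁻¹.
v = √(3.185e+20 · 1.25905e-11) m/s ≈ 6.333e+04 m/s = 13.36 AU/year.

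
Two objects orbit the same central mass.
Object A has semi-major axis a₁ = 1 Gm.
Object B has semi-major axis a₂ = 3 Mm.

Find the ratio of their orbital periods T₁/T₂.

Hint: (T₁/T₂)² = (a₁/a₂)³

Convert to SI: a₁ = 1 Gm = 1e+09 m; a₂ = 3 Mm = 3e+06 m.
From Kepler's third law, (T₁/T₂)² = (a₁/a₂)³, so T₁/T₂ = (a₁/a₂)^(3/2).
a₁/a₂ = 1e+09 / 3e+06 = 333.333.
T₁/T₂ = (333.333)^(3/2) ≈ 6086.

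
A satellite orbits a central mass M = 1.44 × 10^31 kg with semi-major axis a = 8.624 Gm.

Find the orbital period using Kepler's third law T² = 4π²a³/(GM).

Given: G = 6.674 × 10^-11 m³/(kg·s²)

Convert to SI: a = 8.624 Gm = 8.624e+09 m.
GM = G · M = 6.674e-11 · 1.44e+31 = 9.61056e+20 m³/s².
Kepler's third law: T = 2π √(a³ / GM).
Substituting a = 8.624e+09 m and GM = 9.61056e+20 m³/s²:
T = 2π √((8.624e+09)³ / 9.61056e+20) s
T ≈ 1.623e+05 s = 1.879 days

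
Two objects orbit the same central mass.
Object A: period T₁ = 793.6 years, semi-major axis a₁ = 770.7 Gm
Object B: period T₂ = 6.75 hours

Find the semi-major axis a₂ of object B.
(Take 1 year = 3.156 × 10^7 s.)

Convert to SI: T₁ = 793.6 years = 2.5046e+10 s; a₁ = 770.7 Gm = 7.707e+11 m; T₂ = 6.75 hours = 24300 s.
Kepler's third law: (T₁/T₂)² = (a₁/a₂)³ ⇒ a₂ = a₁ · (T₂/T₁)^(2/3).
T₂/T₁ = 24300 / 2.5046e+10 = 9.70214e-07.
a₂ = 7.707e+11 · (9.70214e-07)^(2/3) m ≈ 7.553e+07 m = 75.53 Mm.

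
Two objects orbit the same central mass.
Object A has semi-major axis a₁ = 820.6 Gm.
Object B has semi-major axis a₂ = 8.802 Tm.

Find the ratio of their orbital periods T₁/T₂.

Convert to SI: a₁ = 820.6 Gm = 8.206e+11 m; a₂ = 8.802 Tm = 8.802e+12 m.
From Kepler's third law, (T₁/T₂)² = (a₁/a₂)³, so T₁/T₂ = (a₁/a₂)^(3/2).
a₁/a₂ = 8.206e+11 / 8.802e+12 = 0.0932288.
T₁/T₂ = (0.0932288)^(3/2) ≈ 0.02847.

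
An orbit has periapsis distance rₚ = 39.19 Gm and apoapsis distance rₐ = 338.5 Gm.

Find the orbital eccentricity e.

Convert to SI: rₚ = 39.19 Gm = 3.919e+10 m; rₐ = 338.5 Gm = 3.385e+11 m.
e = (rₐ − rₚ) / (rₐ + rₚ).
e = (3.385e+11 − 3.919e+10) / (3.385e+11 + 3.919e+10) = 2.9931e+11 / 3.7769e+11 ≈ 0.7925.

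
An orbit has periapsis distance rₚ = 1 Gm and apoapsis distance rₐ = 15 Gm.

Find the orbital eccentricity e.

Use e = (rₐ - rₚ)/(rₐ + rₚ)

Convert to SI: rₚ = 1 Gm = 1e+09 m; rₐ = 15 Gm = 1.5e+10 m.
e = (rₐ − rₚ) / (rₐ + rₚ).
e = (1.5e+10 − 1e+09) / (1.5e+10 + 1e+09) = 1.4e+10 / 1.6e+10 ≈ 0.875.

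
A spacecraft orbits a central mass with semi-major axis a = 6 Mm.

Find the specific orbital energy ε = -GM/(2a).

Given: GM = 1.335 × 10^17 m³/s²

Convert to SI: a = 6 Mm = 6e+06 m.
ε = −GM / (2a).
ε = −1.335e+17 / (2 · 6e+06) J/kg ≈ -1.112e+10 J/kg = -11.12 GJ/kg.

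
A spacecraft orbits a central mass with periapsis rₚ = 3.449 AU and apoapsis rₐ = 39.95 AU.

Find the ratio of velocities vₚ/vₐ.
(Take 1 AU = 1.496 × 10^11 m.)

Convert to SI: rₚ = 3.449 AU = 5.1597e+11 m; rₐ = 39.95 AU = 5.97652e+12 m.
Conservation of angular momentum gives rₚvₚ = rₐvₐ, so vₚ/vₐ = rₐ/rₚ.
vₚ/vₐ = 5.97652e+12 / 5.1597e+11 ≈ 11.58.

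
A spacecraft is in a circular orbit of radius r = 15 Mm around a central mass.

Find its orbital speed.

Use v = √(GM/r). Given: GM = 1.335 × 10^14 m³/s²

Convert to SI: r = 15 Mm = 1.5e+07 m.
For a circular orbit, gravity supplies the centripetal force, so v = √(GM / r).
v = √(1.335e+14 / 1.5e+07) m/s ≈ 2983 m/s = 2.983 km/s.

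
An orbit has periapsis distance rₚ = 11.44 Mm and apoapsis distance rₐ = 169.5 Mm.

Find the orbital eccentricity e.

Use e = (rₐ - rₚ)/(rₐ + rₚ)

Convert to SI: rₚ = 11.44 Mm = 1.144e+07 m; rₐ = 169.5 Mm = 1.695e+08 m.
e = (rₐ − rₚ) / (rₐ + rₚ).
e = (1.695e+08 − 1.144e+07) / (1.695e+08 + 1.144e+07) = 1.5806e+08 / 1.8094e+08 ≈ 0.8735.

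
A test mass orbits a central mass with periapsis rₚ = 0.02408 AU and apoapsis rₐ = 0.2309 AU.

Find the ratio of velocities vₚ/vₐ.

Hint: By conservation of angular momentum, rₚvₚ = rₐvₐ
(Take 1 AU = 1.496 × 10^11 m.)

Convert to SI: rₚ = 0.02408 AU = 3.60237e+09 m; rₐ = 0.2309 AU = 3.45426e+10 m.
Conservation of angular momentum gives rₚvₚ = rₐvₐ, so vₚ/vₐ = rₐ/rₚ.
vₚ/vₐ = 3.45426e+10 / 3.60237e+09 ≈ 9.589.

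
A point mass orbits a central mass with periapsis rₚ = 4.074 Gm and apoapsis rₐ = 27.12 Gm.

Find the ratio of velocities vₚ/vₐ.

Convert to SI: rₚ = 4.074 Gm = 4.074e+09 m; rₐ = 27.12 Gm = 2.712e+10 m.
Conservation of angular momentum gives rₚvₚ = rₐvₐ, so vₚ/vₐ = rₐ/rₚ.
vₚ/vₐ = 2.712e+10 / 4.074e+09 ≈ 6.657.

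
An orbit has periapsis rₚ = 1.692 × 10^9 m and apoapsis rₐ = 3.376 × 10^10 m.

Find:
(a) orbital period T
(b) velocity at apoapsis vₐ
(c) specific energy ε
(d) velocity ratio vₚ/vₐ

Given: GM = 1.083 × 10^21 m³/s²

(a) With a = (rₚ + rₐ)/2 = 1.7726e+10 m, T = 2π √(a³/GM) = 2π √((1.7726e+10)³/1.083e+21) s ≈ 4.506e+05 s
(b) With a = (rₚ + rₐ)/2 = 1.7726e+10 m, vₐ = √(GM (2/rₐ − 1/a)) = √(1.083e+21 · (2/3.376e+10 − 1/1.7726e+10)) m/s ≈ 5.534e+04 m/s
(c) With a = (rₚ + rₐ)/2 = 1.7726e+10 m, ε = −GM/(2a) = −1.083e+21/(2 · 1.7726e+10) J/kg ≈ -3.055e+10 J/kg
(d) Conservation of angular momentum (rₚvₚ = rₐvₐ) gives vₚ/vₐ = rₐ/rₚ = 3.376e+10/1.692e+09 ≈ 19.95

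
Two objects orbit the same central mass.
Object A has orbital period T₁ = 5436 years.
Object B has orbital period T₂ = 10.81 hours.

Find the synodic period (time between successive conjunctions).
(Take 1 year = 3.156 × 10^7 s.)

Convert to SI: T₁ = 5436 years = 1.7156e+11 s; T₂ = 10.81 hours = 38916 s.
T_syn = |T₁ · T₂ / (T₁ − T₂)|.
T_syn = |1.7156e+11 · 38916 / (1.7156e+11 − 38916)| s ≈ 3.892e+04 s = 10.81 hours.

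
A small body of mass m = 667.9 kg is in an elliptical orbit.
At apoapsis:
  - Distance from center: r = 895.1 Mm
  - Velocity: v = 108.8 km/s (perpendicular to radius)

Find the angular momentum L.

Convert to SI: r = 895.1 Mm = 8.951e+08 m; v = 108.8 km/s = 108800 m/s.
Since v is perpendicular to r, L = m · v · r.
L = 667.9 · 108800 · 8.951e+08 kg·m²/s ≈ 6.504e+16 kg·m²/s.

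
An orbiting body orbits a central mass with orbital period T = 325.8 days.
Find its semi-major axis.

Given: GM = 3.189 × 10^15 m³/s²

Convert to SI: T = 325.8 days = 2.81491e+07 s.
Invert Kepler's third law: a = (GM · T² / (4π²))^(1/3).
Substituting T = 2.81491e+07 s and GM = 3.189e+15 m³/s²:
a = (3.189e+15 · (2.81491e+07)² / (4π²))^(1/3) m
a ≈ 4e+09 m = 4 Gm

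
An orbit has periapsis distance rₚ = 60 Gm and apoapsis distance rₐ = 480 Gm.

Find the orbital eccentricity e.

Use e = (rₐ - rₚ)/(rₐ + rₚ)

Convert to SI: rₚ = 60 Gm = 6e+10 m; rₐ = 480 Gm = 4.8e+11 m.
e = (rₐ − rₚ) / (rₐ + rₚ).
e = (4.8e+11 − 6e+10) / (4.8e+11 + 6e+10) = 4.2e+11 / 5.4e+11 ≈ 0.7778.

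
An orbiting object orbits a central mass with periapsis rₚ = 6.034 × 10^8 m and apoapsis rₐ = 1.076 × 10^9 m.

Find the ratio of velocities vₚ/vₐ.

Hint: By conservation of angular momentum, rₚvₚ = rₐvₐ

Conservation of angular momentum gives rₚvₚ = rₐvₐ, so vₚ/vₐ = rₐ/rₚ.
vₚ/vₐ = 1.076e+09 / 6.034e+08 ≈ 1.783.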